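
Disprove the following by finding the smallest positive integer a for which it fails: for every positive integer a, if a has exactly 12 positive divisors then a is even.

a = 315

Check each positive integer a in order until a has exactly 12 positive divisors but a is odd.
For a = 60, 72, 84, 90, …, 294, 306, 308 the conclusion holds.
a = 315: divisors of 315: 12 divisors; 315 is odd.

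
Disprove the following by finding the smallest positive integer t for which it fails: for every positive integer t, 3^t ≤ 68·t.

Check each positive integer t in order until 3^t > 68·t.
For t = 1, 2, 3, 4, 5 the conclusion holds.
t = 6: 3^t = 729 and 68·t = 408, so 729 > 408.

t = 6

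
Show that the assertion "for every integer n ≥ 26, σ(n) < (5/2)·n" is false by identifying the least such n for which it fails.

For n = 26, 27, 28, 29, 30, 31, 32, 33, 34, 35 the conclusion holds.
n = 36: σ(36) = 91; 91 ≥ 90.

n = 36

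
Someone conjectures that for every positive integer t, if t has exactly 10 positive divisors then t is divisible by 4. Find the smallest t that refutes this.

t = 162

For t = 48, 80, 112 the conclusion holds.
t = 162: τ(162) = 10; 162 mod 4 = 2.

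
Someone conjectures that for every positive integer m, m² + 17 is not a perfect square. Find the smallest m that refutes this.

m = 8

A counterexample is any positive integer m such that m² + 17 is a perfect square; we check each in order.
The first 7 eligible values, up to m = 7, all satisfy the conclusion.
m = 8: 8² + 17 = 81 = 9², a perfect square.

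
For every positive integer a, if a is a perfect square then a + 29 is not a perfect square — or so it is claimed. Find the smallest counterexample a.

A counterexample is any positive integer a such that a is a perfect square but a + 29 is a perfect square; we check each in order.
The first 13 eligible values, up to a = 169, all satisfy the conclusion.
a = 196: 196 = 14² and 196 + 29 = 225 = 15².
Hence a = 196 is a counterexample.

a = 196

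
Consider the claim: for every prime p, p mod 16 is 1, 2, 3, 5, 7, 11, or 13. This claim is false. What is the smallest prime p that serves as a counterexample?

p = 31

For p = 2, 3, 5, 7, 11, 13, 17, 19, 23, 29 the conclusion holds.
p = 31: 31 mod 16 = 15 — not in {1, 2, 3, 5, 7, 11, 13}.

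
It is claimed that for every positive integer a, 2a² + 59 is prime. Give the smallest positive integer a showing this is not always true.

a = 3

Check each positive integer a in order until 2a² + 59 is not prime.
For a = 1, 2 the conclusion holds.
a = 3: 2a² + 59 = 77 = 7 × 11, composite.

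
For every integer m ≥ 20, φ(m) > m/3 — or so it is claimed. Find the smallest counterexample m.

We need the least integer m ≥ 20 for which the claim fails.
For m = 20, 21, 22, 23 the conclusion holds.
m = 24: φ(24) = 8 and 24/3 = 8, so φ(24) ≤ 24/3.
Thus m = 24 disproves the claim, and no smaller m works.

m = 24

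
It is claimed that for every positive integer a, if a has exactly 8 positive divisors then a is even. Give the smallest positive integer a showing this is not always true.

a = 105

We need the least positive integer a for which a has exactly 8 positive divisors but a is odd.
For a = 24, 30, 40, 42, …, 88, 102, 104 the conclusion holds.
a = 105: divisors of 105: 1, 3, 5, 7, 15, 21, 35, 105; 105 is odd.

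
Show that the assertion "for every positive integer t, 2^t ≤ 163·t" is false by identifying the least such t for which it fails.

Check each positive integer t in order until 2^t > 163·t.
For t = 1, 2, 3, 4, 5, 6, 7, 8, 9, 10 the conclusion holds.
t = 11: 2^t = 2048 and 163·t = 1793, so 2048 > 1793.
So t = 11 is the smallest counterexample.

t = 11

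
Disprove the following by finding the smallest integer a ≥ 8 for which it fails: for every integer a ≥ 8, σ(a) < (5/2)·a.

We need the least integer a ≥ 8 for which the claim fails.
The first 16 eligible values, up to a = 23, all satisfy the conclusion.
a = 24: σ(24) = 60; 60 ≥ 60.
So a = 24 is the smallest counterexample.

a = 24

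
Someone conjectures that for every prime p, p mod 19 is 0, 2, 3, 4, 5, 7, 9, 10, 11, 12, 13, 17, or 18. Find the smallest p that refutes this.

p = 53

Check each prime p in order until the claim fails.
For p = 2, 3, 5, 7, …, 41, 43, 47 the conclusion holds.
p = 53: 53 mod 19 = 15 — not in {0, 2, 3, 4, 5, 7, 9, 10, 11, 12, 13, 17, 18}.
So p = 53 is the smallest counterexample.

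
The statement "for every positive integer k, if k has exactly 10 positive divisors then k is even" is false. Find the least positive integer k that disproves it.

k = 405

A counterexample is any positive integer k such that k has exactly 10 positive divisors but k is odd; we check each in order.
For k = 48, 80, 112, 162, 176, 208, 272, 304, 368 the conclusion holds.
k = 405: divisors of 405: 10 divisors; 405 is odd.
Thus k = 405 disproves the claim, and no smaller k works.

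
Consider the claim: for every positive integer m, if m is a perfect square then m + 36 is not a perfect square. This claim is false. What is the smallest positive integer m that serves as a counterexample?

We need the least positive integer m for which m is a perfect square but m + 36 is a perfect square.
For m = 1, 4, 9, 16, 25, 36, 49 the conclusion holds.
m = 64: 64 = 8² and 64 + 36 = 100 = 10².

m = 64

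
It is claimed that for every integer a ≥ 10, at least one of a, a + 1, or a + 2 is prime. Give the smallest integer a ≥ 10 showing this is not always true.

a = 14

A counterexample is any integer a ≥ 10 such that a, a + 1, a + 2 are all composite; we check each in order.
The first 4 eligible values, up to a = 13, all satisfy the conclusion.
a = 14: 14 = 2 × 7; 15 = 3 × 5; 16 = 2 × 8 — all composite.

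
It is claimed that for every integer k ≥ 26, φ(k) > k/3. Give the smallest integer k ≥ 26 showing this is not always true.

k = 30

The first 4 eligible values, up to k = 29, all satisfy the conclusion.
k = 30: φ(30) = 8 and 30/3 = 10, so φ(30) ≤ 30/3.
Thus k = 30 disproves the claim, and no smaller k works.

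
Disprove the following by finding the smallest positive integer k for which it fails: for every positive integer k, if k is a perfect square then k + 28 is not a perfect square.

For k = 1, 4, 9, 16, 25 the conclusion holds.
k = 36: 36 = 6² and 36 + 28 = 64 = 8².
Hence k = 36 is a counterexample.

k = 36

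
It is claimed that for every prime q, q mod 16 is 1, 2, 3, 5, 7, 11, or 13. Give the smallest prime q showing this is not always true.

A counterexample is any prime q such that the claim fails; we check each in order.
For q = 2, 3, 5, 7, 11, 13, 17, 19, 23, 29 the conclusion holds.
q = 31: 31 mod 16 = 15 — not in {1, 2, 3, 5, 7, 11, 13}.

q = 31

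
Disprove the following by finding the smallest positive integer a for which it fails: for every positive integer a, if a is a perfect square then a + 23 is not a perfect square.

Check each positive integer a in order until a is a perfect square but a + 23 is a perfect square.
For a = 1, 4, 9, 16, 25, 36, 49, 64, 81, 100 the conclusion holds.
a = 121: 121 = 11² and 121 + 23 = 144 = 12².
Hence a = 121 is a counterexample.

a = 121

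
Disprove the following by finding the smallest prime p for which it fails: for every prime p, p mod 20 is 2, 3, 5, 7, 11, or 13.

The first 6 eligible values, up to p = 13, all satisfy the conclusion.
p = 17: 17 mod 20 = 17 — not in {2, 3, 5, 7, 11, 13}.
Hence p = 17 is a counterexample.

p = 17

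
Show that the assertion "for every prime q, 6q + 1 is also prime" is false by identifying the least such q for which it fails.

q = 19

A counterexample is any prime q such that 6q + 1 is not prime; we check each in order.
q = 2: 6q + 1 = 13, prime.
q = 3: 6q + 1 = 19, prime.
q = 5: 6q + 1 = 31, prime.
q = 7: 6q + 1 = 43, prime.
q = 11: 6q + 1 = 67, prime.
q = 13: 6q + 1 = 79, prime.
q = 17: 6q + 1 = 103, prime.
q = 19: 6q + 1 = 115 = 5 × 23, not prime.
So q = 19 is the smallest counterexample.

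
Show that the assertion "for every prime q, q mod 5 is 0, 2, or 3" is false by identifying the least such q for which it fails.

The first 4 eligible values, up to q = 7, all satisfy the conclusion.
q = 11: 11 mod 5 = 1 — not in {0, 2, 3}.

q = 11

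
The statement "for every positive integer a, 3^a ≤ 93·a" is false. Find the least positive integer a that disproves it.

a = 6

a = 1: 3^a = 3 and 93·a = 93, so 3 ≤ 93.
a = 2: 3^a = 9 and 93·a = 186, so 9 ≤ 186.
a = 3: 3^a = 27 and 93·a = 279, so 27 ≤ 279.
a = 4: 3^a = 81 and 93·a = 372, so 81 ≤ 372.
a = 5: 3^a = 243 and 93·a = 465, so 243 ≤ 465.
a = 6: 3^a = 729 and 93·a = 558, so 729 > 558.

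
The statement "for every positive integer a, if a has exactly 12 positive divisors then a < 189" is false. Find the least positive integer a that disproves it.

a = 198

We need the least positive integer a for which a has exactly 12 positive divisors but the claim fails.
The first 12 eligible values, up to a = 160, all satisfy the conclusion.
a = 198: τ(198) = 12; 198 ≥ 189.
Thus a = 198 disproves the claim, and no smaller a works.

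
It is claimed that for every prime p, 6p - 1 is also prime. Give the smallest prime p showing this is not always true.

p = 11

A counterexample is any prime p such that 6p - 1 is not prime; we check each in order.
The first 4 eligible values, up to p = 7, all satisfy the conclusion.
p = 11: 6p - 1 = 65 = 5 × 13, not prime.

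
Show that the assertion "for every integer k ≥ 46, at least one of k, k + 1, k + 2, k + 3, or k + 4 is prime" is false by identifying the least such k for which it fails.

k = 48

We need the least integer k ≥ 46 for which k, k + 1, k + 2, k + 3, k + 4 are all composite.
For k = 46, 47 the conclusion holds.
k = 48: 48 = 2 × 24; 49 = 7 × 7; 50 = 2 × 25; 51 = 3 × 17; 52 = 2 × 26 — all composite.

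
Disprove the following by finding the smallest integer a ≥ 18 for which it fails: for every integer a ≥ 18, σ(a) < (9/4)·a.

Check each integer a ≥ 18 in order until the claim fails.
a = 18: σ(18) = 39; 39 < 81/2.
a = 19: σ(19) = 20; 20 < 171/4.
a = 20: σ(20) = 42; 42 < 45.
a = 21: σ(21) = 32; 32 < 189/4.
a = 22: σ(22) = 36; 36 < 99/2.
a = 23: σ(23) = 24; 24 < 207/4.
a = 24: σ(24) = 60; 60 ≥ 54.
So a = 24 is the smallest counterexample.

a = 24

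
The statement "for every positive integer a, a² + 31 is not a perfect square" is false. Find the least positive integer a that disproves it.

a = 15

Check each positive integer a in order until a² + 31 is a perfect square.
The first 14 eligible values, up to a = 14, all satisfy the conclusion.
a = 15: 15² + 31 = 256 = 16², a perfect square.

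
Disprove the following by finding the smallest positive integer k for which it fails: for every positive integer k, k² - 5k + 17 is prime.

k = 13

For k = 1, 2, 3, 4, …, 10, 11, 12 the conclusion holds.
k = 13: k² - 5k + 17 = 121 = 11 × 11, composite.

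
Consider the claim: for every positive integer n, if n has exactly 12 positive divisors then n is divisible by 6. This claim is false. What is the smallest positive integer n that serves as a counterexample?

We need the least positive integer n for which n has exactly 12 positive divisors but n is not divisible by 6.
n = 60: τ(60) = 12; 60 mod 6 = 0.
n = 72: τ(72) = 12; 72 mod 6 = 0.
n = 84: τ(84) = 12; 84 mod 6 = 0.
n = 90: τ(90) = 12; 90 mod 6 = 0.
n = 96: τ(96) = 12; 96 mod 6 = 0.
n = 108: τ(108) = 12; 108 mod 6 = 0.
n = 126: τ(126) = 12; 126 mod 6 = 0.
n = 132: τ(132) = 12; 132 mod 6 = 0.
n = 140: τ(140) = 12; 140 mod 6 = 2.
Thus n = 140 disproves the claim, and no smaller n works.

n = 140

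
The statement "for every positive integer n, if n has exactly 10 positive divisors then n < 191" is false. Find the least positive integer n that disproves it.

n = 208

For n = 48, 80, 112, 162, 176 the conclusion holds.
n = 208: τ(208) = 10; 208 ≥ 191.
So n = 208 is the smallest counterexample.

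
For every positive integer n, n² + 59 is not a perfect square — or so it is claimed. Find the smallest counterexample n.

n = 29

We need the least positive integer n for which n² + 59 is a perfect square.
The first 28 eligible values, up to n = 28, all satisfy the conclusion.
n = 29: 29² + 59 = 900 = 30², a perfect square.
Thus n = 29 disproves the claim, and no smaller n works.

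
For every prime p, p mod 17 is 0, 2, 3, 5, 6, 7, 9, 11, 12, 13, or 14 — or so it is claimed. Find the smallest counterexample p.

The first 16 eligible values, up to p = 53, all satisfy the conclusion.
p = 59: 59 mod 17 = 8 — not in {0, 2, 3, 5, 6, 7, 9, 11, 12, 13, 14}.

p = 59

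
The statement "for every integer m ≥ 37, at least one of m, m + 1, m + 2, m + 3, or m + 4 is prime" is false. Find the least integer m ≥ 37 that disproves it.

m = 48

For m = 37, 38, 39, 40, …, 45, 46, 47 the conclusion holds.
m = 48: 48 = 2 × 24; 49 = 7 × 7; 50 = 2 × 25; 51 = 3 × 17; 52 = 2 × 26 — all composite.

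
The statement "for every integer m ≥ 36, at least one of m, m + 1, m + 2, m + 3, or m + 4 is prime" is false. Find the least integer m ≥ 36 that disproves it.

m = 48

We need the least integer m ≥ 36 for which m, m + 1, m + 2, m + 3, m + 4 are all composite.
The first 12 eligible values, up to m = 47, all satisfy the conclusion.
m = 48: 48 = 2 × 24; 49 = 7 × 7; 50 = 2 × 25; 51 = 3 × 17; 52 = 2 × 26 — all composite.
So m = 48 is the smallest counterexample.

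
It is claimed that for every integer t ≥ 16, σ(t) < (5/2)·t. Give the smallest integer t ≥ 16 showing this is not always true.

t = 24

The first 8 eligible values, up to t = 23, all satisfy the conclusion.
t = 24: σ(24) = 60; 60 ≥ 60.
Thus t = 24 disproves the claim, and no smaller t works.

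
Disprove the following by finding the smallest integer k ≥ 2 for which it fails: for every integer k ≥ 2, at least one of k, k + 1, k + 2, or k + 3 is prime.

For k = 2, 3, 4, 5, …, 21, 22, 23 the conclusion holds.
k = 24: 24 = 2 × 12; 25 = 5 × 5; 26 = 2 × 13; 27 = 3 × 9 — all composite.

k = 24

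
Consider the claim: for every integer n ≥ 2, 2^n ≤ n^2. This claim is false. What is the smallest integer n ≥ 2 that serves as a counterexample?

We need the least integer n ≥ 2 for which 2^n > n^2.
For n = 2, 3, 4 the conclusion holds.
n = 5: 2^n = 32 and n^2 = 25, so 32 > 25.

n = 5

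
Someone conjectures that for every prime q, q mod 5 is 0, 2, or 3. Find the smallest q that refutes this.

Check each prime q in order until the claim fails.
For q = 2, 3, 5, 7 the conclusion holds.
q = 11: 11 mod 5 = 1 — not in {0, 2, 3}.
So q = 11 is the smallest counterexample.

q = 11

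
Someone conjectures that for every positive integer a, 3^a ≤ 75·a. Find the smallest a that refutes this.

a = 6

We need the least positive integer a for which 3^a > 75·a.
For a = 1, 2, 3, 4, 5 the conclusion holds.
a = 6: 3^a = 729 and 75·a = 450, so 729 > 450.
Hence a = 6 is a counterexample.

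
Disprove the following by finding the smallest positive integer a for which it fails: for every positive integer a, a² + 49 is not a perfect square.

Check each positive integer a in order until a² + 49 is a perfect square.
The first 23 eligible values, up to a = 23, all satisfy the conclusion.
a = 24: 24² + 49 = 625 = 25², a perfect square.
Thus a = 24 disproves the claim, and no smaller a works.

a = 24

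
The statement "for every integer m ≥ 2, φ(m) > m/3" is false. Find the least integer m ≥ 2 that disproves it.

m = 6

The first 4 eligible values, up to m = 5, all satisfy the conclusion.
m = 6: φ(6) = 2 and 6/3 = 2, so φ(6) ≤ 6/3.
Thus m = 6 disproves the claim, and no smaller m works.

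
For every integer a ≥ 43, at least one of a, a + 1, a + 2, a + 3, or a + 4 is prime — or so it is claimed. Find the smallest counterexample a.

A counterexample is any integer a ≥ 43 such that a, a + 1, a + 2, a + 3, a + 4 are all composite; we check each in order.
a = 43: 43 is prime.
a = 44: 47 is prime.
a = 45: 47 is prime.
a = 46: 47 is prime.
a = 47: 47 is prime.
a = 48: 48 = 2 × 24; 49 = 7 × 7; 50 = 2 × 25; 51 = 3 × 17; 52 = 2 × 26 — all composite.
So a = 48 is the smallest counterexample.

a = 48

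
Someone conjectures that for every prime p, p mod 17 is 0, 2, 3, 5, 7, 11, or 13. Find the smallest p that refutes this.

We need the least prime p for which the claim fails.
p = 2: 2 mod 17 = 2.
p = 3: 3 mod 17 = 3.
p = 5: 5 mod 17 = 5.
p = 7: 7 mod 17 = 7.
p = 11: 11 mod 17 = 11.
p = 13: 13 mod 17 = 13.
p = 17: 17 mod 17 = 0.
p = 19: 19 mod 17 = 2.
p = 23: 23 mod 17 = 6 — not in {0, 2, 3, 5, 7, 11, 13}.

p = 23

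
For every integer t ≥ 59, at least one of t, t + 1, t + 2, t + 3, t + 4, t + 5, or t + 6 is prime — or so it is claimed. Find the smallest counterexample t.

The first 31 eligible values, up to t = 89, all satisfy the conclusion.
t = 90: 90 = 2 × 45; 91 = 7 × 13; 92 = 2 × 46; 93 = 3 × 31; 94 = 2 × 47; 95 = 5 × 19; 96 = 2 × 48 — all composite.
Hence t = 90 is a counterexample.

t = 90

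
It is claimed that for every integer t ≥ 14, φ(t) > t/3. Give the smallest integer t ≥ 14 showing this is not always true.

t = 18

For t = 14, 15, 16, 17 the conclusion holds.
t = 18: φ(18) = 6 and 18/3 = 6, so φ(18) ≤ 18/3.
So t = 18 is the smallest counterexample.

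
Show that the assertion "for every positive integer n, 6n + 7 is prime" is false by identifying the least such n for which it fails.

n = 3

We need the least positive integer n for which 6n + 7 is not prime.
n = 1: 6n + 7 = 13, prime.
n = 2: 6n + 7 = 19, prime.
n = 3: 6n + 7 = 25 = 5 × 5, composite.
Thus n = 3 disproves the claim, and no smaller n works.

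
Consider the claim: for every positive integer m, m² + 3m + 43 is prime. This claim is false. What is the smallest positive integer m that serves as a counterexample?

m = 39

For m = 1, 2, 3, 4, …, 36, 37, 38 the conclusion holds.
m = 39: m² + 3m + 43 = 1681 = 41 × 41, composite.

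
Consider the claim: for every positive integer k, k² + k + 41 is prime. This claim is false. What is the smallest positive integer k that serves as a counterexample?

k = 40

For k = 1, 2, 3, 4, …, 37, 38, 39 the conclusion holds.
k = 40: k² + k + 41 = 1681 = 41 × 41, composite.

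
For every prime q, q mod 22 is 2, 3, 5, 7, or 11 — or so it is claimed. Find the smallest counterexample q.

A counterexample is any prime q such that the claim fails; we check each in order.
For q = 2, 3, 5, 7, 11 the conclusion holds.
q = 13: 13 mod 22 = 13 — not in {2, 3, 5, 7, 11}.

q = 13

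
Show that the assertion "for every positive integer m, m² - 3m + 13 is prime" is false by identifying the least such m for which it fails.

A counterexample is any positive integer m such that m² - 3m + 13 is not prime; we check each in order.
For m = 1, 2, 3, 4, …, 9, 10, 11 the conclusion holds.
m = 12: m² - 3m + 13 = 121 = 11 × 11, composite.
Thus m = 12 disproves the claim, and no smaller m works.

m = 12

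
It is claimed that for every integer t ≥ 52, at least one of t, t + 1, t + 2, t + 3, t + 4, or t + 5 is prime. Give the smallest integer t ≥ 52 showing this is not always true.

The first 38 eligible values, up to t = 89, all satisfy the conclusion.
t = 90: 90 = 2 × 45; 91 = 7 × 13; 92 = 2 × 46; 93 = 3 × 31; 94 = 2 × 47; 95 = 5 × 19 — all composite.

t = 90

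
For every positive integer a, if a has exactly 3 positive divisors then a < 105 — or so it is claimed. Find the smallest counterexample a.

a = 121

We need the least positive integer a for which a has exactly 3 positive divisors but the claim fails.
For a = 4, 9, 25, 49 the conclusion holds.
a = 121: τ(121) = 3; 121 ≥ 105.
So a = 121 is the smallest counterexample.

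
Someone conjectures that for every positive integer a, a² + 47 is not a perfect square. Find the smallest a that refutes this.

a = 23

Check each positive integer a in order until a² + 47 is a perfect square.
The first 22 eligible values, up to a = 22, all satisfy the conclusion.
a = 23: 23² + 47 = 576 = 24², a perfect square.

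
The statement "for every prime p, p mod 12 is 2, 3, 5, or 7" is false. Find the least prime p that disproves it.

We need the least prime p for which the claim fails.
p = 2: 2 mod 12 = 2.
p = 3: 3 mod 12 = 3.
p = 5: 5 mod 12 = 5.
p = 7: 7 mod 12 = 7.
p = 11: 11 mod 12 = 11 — not in {2, 3, 5, 7}.
So p = 11 is the smallest counterexample.

p = 11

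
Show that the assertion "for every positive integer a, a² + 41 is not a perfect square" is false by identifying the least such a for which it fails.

Check each positive integer a in order until a² + 41 is a perfect square.
For a = 1, 2, 3, 4, …, 17, 18, 19 the conclusion holds.
a = 20: 20² + 41 = 441 = 21², a perfect square.
Thus a = 20 disproves the claim, and no smaller a works.

a = 20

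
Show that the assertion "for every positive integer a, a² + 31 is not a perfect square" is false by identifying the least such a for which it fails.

Check each positive integer a in order until a² + 31 is a perfect square.
For a = 1, 2, 3, 4, …, 12, 13, 14 the conclusion holds.
a = 15: 15² + 31 = 256 = 16², a perfect square.

a = 15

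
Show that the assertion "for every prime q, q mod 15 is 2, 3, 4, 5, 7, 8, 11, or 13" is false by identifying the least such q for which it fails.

q = 29

Check each prime q in order until the claim fails.
For q = 2, 3, 5, 7, 11, 13, 17, 19, 23 the conclusion holds.
q = 29: 29 mod 15 = 14 — not in {2, 3, 4, 5, 7, 8, 11, 13}.
So q = 29 is the smallest counterexample.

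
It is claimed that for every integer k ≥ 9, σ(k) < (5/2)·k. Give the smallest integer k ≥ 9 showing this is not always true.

k = 24

Check each integer k ≥ 9 in order until the claim fails.
For k = 9, 10, 11, 12, …, 21, 22, 23 the conclusion holds.
k = 24: σ(24) = 60; 60 ≥ 60.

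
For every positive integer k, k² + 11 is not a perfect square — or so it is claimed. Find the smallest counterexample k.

Check each positive integer k in order until k² + 11 is a perfect square.
The first 4 eligible values, up to k = 4, all satisfy the conclusion.
k = 5: 5² + 11 = 36 = 6², a perfect square.

k = 5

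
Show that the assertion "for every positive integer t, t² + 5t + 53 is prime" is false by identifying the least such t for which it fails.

t = 3

We need the least positive integer t for which t² + 5t + 53 is not prime.
For t = 1, 2 the conclusion holds.
t = 3: t² + 5t + 53 = 77 = 7 × 11, composite.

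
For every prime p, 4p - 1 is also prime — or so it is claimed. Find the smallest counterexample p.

A counterexample is any prime p such that 4p - 1 is not prime; we check each in order.
p = 2: 4p - 1 = 7, prime.
p = 3: 4p - 1 = 11, prime.
p = 5: 4p - 1 = 19, prime.
p = 7: 4p - 1 = 27 = 3 × 9, not prime.
Thus p = 7 disproves the claim, and no smaller p works.

p = 7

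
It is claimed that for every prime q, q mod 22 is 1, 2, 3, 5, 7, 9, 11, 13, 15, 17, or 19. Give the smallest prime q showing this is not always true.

Check each prime q in order until the claim fails.
For q = 2, 3, 5, 7, …, 31, 37, 41 the conclusion holds.
q = 43: 43 mod 22 = 21 — not in {1, 2, 3, 5, 7, 9, 11, 13, 15, 17, 19}.
So q = 43 is the smallest counterexample.

q = 43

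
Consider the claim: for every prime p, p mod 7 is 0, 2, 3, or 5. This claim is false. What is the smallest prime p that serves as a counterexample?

We need the least prime p for which the claim fails.
The first 4 eligible values, up to p = 7, all satisfy the conclusion.
p = 11: 11 mod 7 = 4 — not in {0, 2, 3, 5}.
So p = 11 is the smallest counterexample.

p = 11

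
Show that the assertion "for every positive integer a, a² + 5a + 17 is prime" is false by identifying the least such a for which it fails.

For a = 1, 2, 3, 4, 5, 6, 7 the conclusion holds.
a = 8: a² + 5a + 17 = 121 = 11 × 11, composite.
Thus a = 8 disproves the claim, and no smaller a works.

a = 8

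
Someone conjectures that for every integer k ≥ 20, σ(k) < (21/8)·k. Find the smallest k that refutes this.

k = 60

Check each integer k ≥ 20 in order until the claim fails.
For k = 20, 21, 22, 23, …, 57, 58, 59 the conclusion holds.
k = 60: σ(60) = 168; 168 ≥ 315/2.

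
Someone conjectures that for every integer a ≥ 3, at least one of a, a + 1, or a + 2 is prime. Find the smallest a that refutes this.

a = 3: 3 is prime.
a = 4: 5 is prime.
a = 5: 5 is prime.
a = 6: 7 is prime.
a = 7: 7 is prime.
a = 8: 8 = 2 × 4; 9 = 3 × 3; 10 = 2 × 5 — all composite.

a = 8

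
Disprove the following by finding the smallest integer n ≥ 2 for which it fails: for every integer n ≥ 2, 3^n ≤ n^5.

A counterexample is any integer n ≥ 2 such that 3^n > n^5; we check each in order.
The first 9 eligible values, up to n = 10, all satisfy the conclusion.
n = 11: 3^n = 177147 and n^5 = 161051, so 177147 > 161051.

n = 11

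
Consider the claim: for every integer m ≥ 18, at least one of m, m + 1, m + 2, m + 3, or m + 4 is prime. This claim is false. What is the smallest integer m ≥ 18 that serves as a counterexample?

We need the least integer m ≥ 18 for which m, m + 1, m + 2, m + 3, m + 4 are all composite.
m = 18: 19 is prime.
m = 19: 19 is prime.
m = 20: 23 is prime.
m = 21: 23 is prime.
m = 22: 23 is prime.
m = 23: 23 is prime.
m = 24: 24 = 2 × 12; 25 = 5 × 5; 26 = 2 × 13; 27 = 3 × 9; 28 = 2 × 14 — all composite.
Thus m = 24 disproves the claim, and no smaller m works.

m = 24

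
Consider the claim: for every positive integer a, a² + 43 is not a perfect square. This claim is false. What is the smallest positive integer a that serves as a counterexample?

a = 21

For a = 1, 2, 3, 4, …, 18, 19, 20 the conclusion holds.
a = 21: 21² + 43 = 484 = 22², a perfect square.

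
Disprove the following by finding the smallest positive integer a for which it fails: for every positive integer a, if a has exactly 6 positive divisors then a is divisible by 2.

We need the least positive integer a for which a has exactly 6 positive divisors but a is not divisible by 2.
For a = 12, 18, 20, 28, 32, 44 the conclusion holds.
a = 45: τ(45) = 6; 45 mod 2 = 1.
Hence a = 45 is a counterexample.

a = 45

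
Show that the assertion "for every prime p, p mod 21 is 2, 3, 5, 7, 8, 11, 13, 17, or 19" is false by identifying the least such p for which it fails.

A counterexample is any prime p such that the claim fails; we check each in order.
For p = 2, 3, 5, 7, 11, 13, 17, 19, 23, 29 the conclusion holds.
p = 31: 31 mod 21 = 10 — not in {2, 3, 5, 7, 8, 11, 13, 17, 19}.
So p = 31 is the smallest counterexample.

p = 31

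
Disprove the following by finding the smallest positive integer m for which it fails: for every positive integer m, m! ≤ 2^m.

m = 4

A counterexample is any positive integer m such that m! > 2^m; we check each in order.
m = 1: m! = 1 and 2^m = 2, so 1 ≤ 2.
m = 2: m! = 2 and 2^m = 4, so 2 ≤ 4.
m = 3: m! = 6 and 2^m = 8, so 6 ≤ 8.
m = 4: m! = 24 and 2^m = 16, so 24 > 16.
So m = 4 is the smallest counterexample.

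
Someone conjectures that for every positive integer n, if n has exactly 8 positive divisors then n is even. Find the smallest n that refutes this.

We need the least positive integer n for which n has exactly 8 positive divisors but n is odd.
For n = 24, 30, 40, 42, …, 88, 102, 104 the conclusion holds.
n = 105: divisors of 105: 1, 3, 5, 7, 15, 21, 35, 105; 105 is odd.
Hence n = 105 is a counterexample.

n = 105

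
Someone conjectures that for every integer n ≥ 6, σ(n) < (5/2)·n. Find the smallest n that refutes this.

A counterexample is any integer n ≥ 6 such that the claim fails; we check each in order.
For n = 6, 7, 8, 9, …, 21, 22, 23 the conclusion holds.
n = 24: σ(24) = 60; 60 ≥ 60.
So n = 24 is the smallest counterexample.

n = 24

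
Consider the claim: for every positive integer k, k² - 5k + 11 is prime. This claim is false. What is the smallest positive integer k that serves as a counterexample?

k = 7

k = 1: k² - 5k + 11 = 7, prime.
k = 2: k² - 5k + 11 = 5, prime.
k = 3: k² - 5k + 11 = 5, prime.
k = 4: k² - 5k + 11 = 7, prime.
k = 5: k² - 5k + 11 = 11, prime.
k = 6: k² - 5k + 11 = 17, prime.
k = 7: k² - 5k + 11 = 25 = 5 × 5, composite.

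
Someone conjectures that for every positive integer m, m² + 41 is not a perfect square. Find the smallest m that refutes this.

m = 20

Check each positive integer m in order until m² + 41 is a perfect square.
For m = 1, 2, 3, 4, …, 17, 18, 19 the conclusion holds.
m = 20: 20² + 41 = 441 = 21², a perfect square.
Thus m = 20 disproves the claim, and no smaller m works.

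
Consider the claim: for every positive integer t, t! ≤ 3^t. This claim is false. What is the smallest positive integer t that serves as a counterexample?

We need the least positive integer t for which t! > 3^t.
For t = 1, 2, 3, 4, 5, 6 the conclusion holds.
t = 7: t! = 5040 and 3^t = 2187, so 5040 > 2187.
Hence t = 7 is a counterexample.

t = 7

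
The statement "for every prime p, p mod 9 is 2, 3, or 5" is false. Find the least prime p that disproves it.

p = 7

Check each prime p in order until the claim fails.
For p = 2, 3, 5 the conclusion holds.
p = 7: 7 mod 9 = 7 — not in {2, 3, 5}.
Thus p = 7 disproves the claim, and no smaller p works.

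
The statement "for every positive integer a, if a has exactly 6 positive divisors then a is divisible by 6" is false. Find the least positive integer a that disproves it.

A counterexample is any positive integer a such that a has exactly 6 positive divisors but a is not divisible by 6; we check each in order.
a = 12: τ(12) = 6; 12 mod 6 = 0.
a = 18: τ(18) = 6; 18 mod 6 = 0.
a = 20: τ(20) = 6; 20 mod 6 = 2.
So a = 20 is the smallest counterexample.

a = 20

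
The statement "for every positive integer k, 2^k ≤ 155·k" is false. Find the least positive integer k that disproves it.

A counterexample is any positive integer k such that 2^k > 155·k; we check each in order.
The first 10 eligible values, up to k = 10, all satisfy the conclusion.
k = 11: 2^k = 2048 and 155·k = 1705, so 2048 > 1705.

k = 11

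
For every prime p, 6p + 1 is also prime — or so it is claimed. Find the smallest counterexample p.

For p = 2, 3, 5, 7, 11, 13, 17 the conclusion holds.
p = 19: 6p + 1 = 115 = 5 × 23, not prime.
So p = 19 is the smallest counterexample.

p = 19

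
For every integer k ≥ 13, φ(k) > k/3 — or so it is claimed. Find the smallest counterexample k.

We need the least integer k ≥ 13 for which the claim fails.
k = 13: φ(13) = 12 and 13/3 = 13/3, so φ(13) > 13/3.
k = 14: φ(14) = 6 and 14/3 = 14/3, so φ(14) > 14/3.
k = 15: φ(15) = 8 and 15/3 = 5, so φ(15) > 15/3.
k = 16: φ(16) = 8 and 16/3 = 16/3, so φ(16) > 16/3.
k = 17: φ(17) = 16 and 17/3 = 17/3, so φ(17) > 17/3.
k = 18: φ(18) = 6 and 18/3 = 6, so φ(18) ≤ 18/3.

k = 18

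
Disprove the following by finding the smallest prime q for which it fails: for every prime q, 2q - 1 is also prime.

For q = 2, 3 the conclusion holds.
q = 5: 2q - 1 = 9 = 3 × 3, not prime.

q = 5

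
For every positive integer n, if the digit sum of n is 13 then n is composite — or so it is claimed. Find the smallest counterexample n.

A counterexample is any positive integer n such that the digit sum of n is 13 but n is prime; we check each in order.
For n = 49, 58 the conclusion holds.
n = 67: digit sum 13; 67 is prime, not composite.
So n = 67 is the smallest counterexample.

n = 67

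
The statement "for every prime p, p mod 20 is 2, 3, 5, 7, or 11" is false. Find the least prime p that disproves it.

p = 13

We need the least prime p for which the claim fails.
The first 5 eligible values, up to p = 11, all satisfy the conclusion.
p = 13: 13 mod 20 = 13 — not in {2, 3, 5, 7, 11}.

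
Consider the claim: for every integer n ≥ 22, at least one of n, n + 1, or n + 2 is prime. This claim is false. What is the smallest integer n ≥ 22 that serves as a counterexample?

n = 24

We need the least integer n ≥ 22 for which n, n + 1, n + 2 are all composite.
n = 22: 23 is prime.
n = 23: 23 is prime.
n = 24: 24 = 2 × 12; 25 = 5 × 5; 26 = 2 × 13 — all composite.
So n = 24 is the smallest counterexample.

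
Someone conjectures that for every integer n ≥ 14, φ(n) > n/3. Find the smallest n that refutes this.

n = 18

A counterexample is any integer n ≥ 14 such that the claim fails; we check each in order.
The first 4 eligible values, up to n = 17, all satisfy the conclusion.
n = 18: φ(18) = 6 and 18/3 = 6, so φ(18) ≤ 18/3.
Hence n = 18 is a counterexample.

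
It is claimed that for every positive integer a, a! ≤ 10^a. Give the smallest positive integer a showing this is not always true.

a = 25

We need the least positive integer a for which a! > 10^a.
For a = 1, 2, 3, 4, …, 22, 23, 24 the conclusion holds.
a = 25: a! = 15511210043330985984000000 and 10^a = 10000000000000000000000000, so 15511210043330985984000000 > 10000000000000000000000000.
Hence a = 25 is a counterexample.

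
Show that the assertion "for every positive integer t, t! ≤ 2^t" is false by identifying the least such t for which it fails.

t = 4

A counterexample is any positive integer t such that t! > 2^t; we check each in order.
For t = 1, 2, 3 the conclusion holds.
t = 4: t! = 24 and 2^t = 16, so 24 > 16.
Hence t = 4 is a counterexample.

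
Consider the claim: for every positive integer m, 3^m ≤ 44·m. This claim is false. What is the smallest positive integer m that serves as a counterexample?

We need the least positive integer m for which 3^m > 44·m.
For m = 1, 2, 3, 4 the conclusion holds.
m = 5: 3^m = 243 and 44·m = 220, so 243 > 220.

m = 5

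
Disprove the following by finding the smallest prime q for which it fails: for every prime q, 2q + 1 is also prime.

q = 7

Check each prime q in order until 2q + 1 is not prime.
q = 2: 2q + 1 = 5, prime.
q = 3: 2q + 1 = 7, prime.
q = 5: 2q + 1 = 11, prime.
q = 7: 2q + 1 = 15 = 3 × 5, not prime.
Thus q = 7 disproves the claim, and no smaller q works.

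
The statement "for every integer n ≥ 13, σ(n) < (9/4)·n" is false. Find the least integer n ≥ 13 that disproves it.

A counterexample is any integer n ≥ 13 such that the claim fails; we check each in order.
For n = 13, 14, 15, 16, …, 21, 22, 23 the conclusion holds.
n = 24: σ(24) = 60; 60 ≥ 54.

n = 24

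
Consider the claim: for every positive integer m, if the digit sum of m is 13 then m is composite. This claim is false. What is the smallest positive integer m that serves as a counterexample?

m = 67

m = 49: digit sum 13; 49 is composite.
m = 58: digit sum 13; 58 is composite.
m = 67: digit sum 13; 67 is prime, not composite.
Thus m = 67 disproves the claim, and no smaller m works.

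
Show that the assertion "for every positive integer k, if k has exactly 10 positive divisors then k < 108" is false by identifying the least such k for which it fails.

A counterexample is any positive integer k such that k has exactly 10 positive divisors but the claim fails; we check each in order.
For k = 48, 80 the conclusion holds.
k = 112: τ(112) = 10; 112 ≥ 108.

k = 112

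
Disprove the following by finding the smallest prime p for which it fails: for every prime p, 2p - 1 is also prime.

We need the least prime p for which 2p - 1 is not prime.
p = 2: 2p - 1 = 3, prime.
p = 3: 2p - 1 = 5, prime.
p = 5: 2p - 1 = 9 = 3 × 3, not prime.

p = 5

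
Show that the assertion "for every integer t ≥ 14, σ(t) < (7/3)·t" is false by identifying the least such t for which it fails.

The first 10 eligible values, up to t = 23, all satisfy the conclusion.
t = 24: σ(24) = 60; 60 ≥ 56.
So t = 24 is the smallest counterexample.

t = 24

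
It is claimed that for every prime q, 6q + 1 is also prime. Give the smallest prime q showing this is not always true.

q = 19

For q = 2, 3, 5, 7, 11, 13, 17 the conclusion holds.
q = 19: 6q + 1 = 115 = 5 × 23, not prime.
Thus q = 19 disproves the claim, and no smaller q works.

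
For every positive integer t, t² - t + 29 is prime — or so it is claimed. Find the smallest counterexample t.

t = 3

Check each positive integer t in order until t² - t + 29 is not prime.
t = 1: t² - t + 29 = 29, prime.
t = 2: t² - t + 29 = 31, prime.
t = 3: t² - t + 29 = 35 = 5 × 7, composite.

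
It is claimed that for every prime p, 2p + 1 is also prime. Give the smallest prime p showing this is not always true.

p = 2: 2p + 1 = 5, prime.
p = 3: 2p + 1 = 7, prime.
p = 5: 2p + 1 = 11, prime.
p = 7: 2p + 1 = 15 = 3 × 5, not prime.
So p = 7 is the smallest counterexample.

p = 7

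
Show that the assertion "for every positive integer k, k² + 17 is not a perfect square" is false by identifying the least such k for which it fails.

k = 8

k = 1: 1² + 17 = 18, not a perfect square.
k = 2: 2² + 17 = 21, not a perfect square.
k = 3: 3² + 17 = 26, not a perfect square.
k = 4: 4² + 17 = 33, not a perfect square.
k = 5: 5² + 17 = 42, not a perfect square.
k = 6: 6² + 17 = 53, not a perfect square.
k = 7: 7² + 17 = 66, not a perfect square.
k = 8: 8² + 17 = 81 = 9², a perfect square.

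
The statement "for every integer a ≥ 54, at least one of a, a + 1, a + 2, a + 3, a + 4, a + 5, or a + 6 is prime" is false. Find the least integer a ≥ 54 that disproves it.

a = 90

For a = 54, 55, 56, 57, …, 87, 88, 89 the conclusion holds.
a = 90: 90 = 2 × 45; 91 = 7 × 13; 92 = 2 × 46; 93 = 3 × 31; 94 = 2 × 47; 95 = 5 × 19; 96 = 2 × 48 — all composite.
Thus a = 90 disproves the claim, and no smaller a works.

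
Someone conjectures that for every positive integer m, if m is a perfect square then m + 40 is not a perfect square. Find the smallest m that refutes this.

For m = 1, 4 the conclusion holds.
m = 9: 9 = 3² and 9 + 40 = 49 = 7².
So m = 9 is the smallest counterexample.

m = 9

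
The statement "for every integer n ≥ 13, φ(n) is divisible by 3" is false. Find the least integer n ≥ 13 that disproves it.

For n = 13, 14 the conclusion holds.
n = 15: φ(15) = 8; 8 mod 3 = 2.
So n = 15 is the smallest counterexample.

n = 15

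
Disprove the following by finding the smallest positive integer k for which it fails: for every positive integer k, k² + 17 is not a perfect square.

Check each positive integer k in order until k² + 17 is a perfect square.
k = 1: 1² + 17 = 18, not a perfect square.
k = 2: 2² + 17 = 21, not a perfect square.
k = 3: 3² + 17 = 26, not a perfect square.
k = 4: 4² + 17 = 33, not a perfect square.
k = 5: 5² + 17 = 42, not a perfect square.
k = 6: 6² + 17 = 53, not a perfect square.
k = 7: 7² + 17 = 66, not a perfect square.
k = 8: 8² + 17 = 81 = 9², a perfect square.
So k = 8 is the smallest counterexample.

k = 8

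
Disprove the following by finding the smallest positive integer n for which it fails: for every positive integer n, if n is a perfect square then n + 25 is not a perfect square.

n = 144

The first 11 eligible values, up to n = 121, all satisfy the conclusion.
n = 144: 144 = 12² and 144 + 25 = 169 = 13².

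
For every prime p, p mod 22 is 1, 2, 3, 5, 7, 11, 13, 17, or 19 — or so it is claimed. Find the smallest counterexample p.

p = 31

Check each prime p in order until the claim fails.
The first 10 eligible values, up to p = 29, all satisfy the conclusion.
p = 31: 31 mod 22 = 9 — not in {1, 2, 3, 5, 7, 11, 13, 17, 19}.
Thus p = 31 disproves the claim, and no smaller p works.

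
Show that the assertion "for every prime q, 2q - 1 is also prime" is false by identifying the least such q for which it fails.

A counterexample is any prime q such that 2q - 1 is not prime; we check each in order.
For q = 2, 3 the conclusion holds.
q = 5: 2q - 1 = 9 = 3 × 3, not prime.

q = 5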